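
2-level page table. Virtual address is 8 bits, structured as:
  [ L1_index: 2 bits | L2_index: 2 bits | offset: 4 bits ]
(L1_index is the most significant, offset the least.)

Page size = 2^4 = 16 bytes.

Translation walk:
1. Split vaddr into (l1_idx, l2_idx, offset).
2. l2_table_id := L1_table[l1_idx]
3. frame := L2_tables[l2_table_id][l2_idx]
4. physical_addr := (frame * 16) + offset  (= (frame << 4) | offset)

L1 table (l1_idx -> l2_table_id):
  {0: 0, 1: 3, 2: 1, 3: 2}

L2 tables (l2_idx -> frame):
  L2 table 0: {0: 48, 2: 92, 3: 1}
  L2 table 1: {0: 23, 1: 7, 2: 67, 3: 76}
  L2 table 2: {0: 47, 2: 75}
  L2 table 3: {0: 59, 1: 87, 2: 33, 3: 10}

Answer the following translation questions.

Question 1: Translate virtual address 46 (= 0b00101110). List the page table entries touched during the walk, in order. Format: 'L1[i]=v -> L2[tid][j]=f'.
vaddr = 46 = 0b00101110
Split: l1_idx=0, l2_idx=2, offset=14

Answer: L1[0]=0 -> L2[0][2]=92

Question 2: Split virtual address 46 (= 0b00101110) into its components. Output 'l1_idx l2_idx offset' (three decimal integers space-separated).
Answer: 0 2 14

Derivation:
vaddr = 46 = 0b00101110
  top 2 bits -> l1_idx = 0
  next 2 bits -> l2_idx = 2
  bottom 4 bits -> offset = 14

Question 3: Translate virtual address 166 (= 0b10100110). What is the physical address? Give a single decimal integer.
Answer: 1078

Derivation:
vaddr = 166 = 0b10100110
Split: l1_idx=2, l2_idx=2, offset=6
L1[2] = 1
L2[1][2] = 67
paddr = 67 * 16 + 6 = 1078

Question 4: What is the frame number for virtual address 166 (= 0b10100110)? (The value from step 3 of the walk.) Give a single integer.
vaddr = 166: l1_idx=2, l2_idx=2
L1[2] = 1; L2[1][2] = 67

Answer: 67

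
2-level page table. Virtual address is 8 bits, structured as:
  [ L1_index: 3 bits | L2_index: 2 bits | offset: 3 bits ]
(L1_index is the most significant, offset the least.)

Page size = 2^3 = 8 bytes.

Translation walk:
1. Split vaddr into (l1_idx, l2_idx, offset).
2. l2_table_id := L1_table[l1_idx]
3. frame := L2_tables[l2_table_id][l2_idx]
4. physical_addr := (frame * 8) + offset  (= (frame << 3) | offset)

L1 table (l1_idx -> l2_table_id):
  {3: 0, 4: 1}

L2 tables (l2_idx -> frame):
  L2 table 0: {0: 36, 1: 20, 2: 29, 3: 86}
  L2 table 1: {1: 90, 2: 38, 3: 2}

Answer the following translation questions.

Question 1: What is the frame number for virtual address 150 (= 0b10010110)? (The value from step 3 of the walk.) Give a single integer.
vaddr = 150: l1_idx=4, l2_idx=2
L1[4] = 1; L2[1][2] = 38

Answer: 38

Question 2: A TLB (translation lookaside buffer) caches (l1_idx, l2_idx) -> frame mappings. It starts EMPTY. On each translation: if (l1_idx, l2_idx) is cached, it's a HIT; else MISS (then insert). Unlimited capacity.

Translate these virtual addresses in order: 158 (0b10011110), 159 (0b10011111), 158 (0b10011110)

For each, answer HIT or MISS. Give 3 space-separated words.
Answer: MISS HIT HIT

Derivation:
vaddr=158: (4,3) not in TLB -> MISS, insert
vaddr=159: (4,3) in TLB -> HIT
vaddr=158: (4,3) in TLB -> HIT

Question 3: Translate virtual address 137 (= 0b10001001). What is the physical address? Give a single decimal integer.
vaddr = 137 = 0b10001001
Split: l1_idx=4, l2_idx=1, offset=1
L1[4] = 1
L2[1][1] = 90
paddr = 90 * 8 + 1 = 721

Answer: 721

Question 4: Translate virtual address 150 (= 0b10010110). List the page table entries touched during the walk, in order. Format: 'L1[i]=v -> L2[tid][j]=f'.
Answer: L1[4]=1 -> L2[1][2]=38

Derivation:
vaddr = 150 = 0b10010110
Split: l1_idx=4, l2_idx=2, offset=6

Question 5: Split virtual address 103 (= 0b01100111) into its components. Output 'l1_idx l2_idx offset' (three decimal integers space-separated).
Answer: 3 0 7

Derivation:
vaddr = 103 = 0b01100111
  top 3 bits -> l1_idx = 3
  next 2 bits -> l2_idx = 0
  bottom 3 bits -> offset = 7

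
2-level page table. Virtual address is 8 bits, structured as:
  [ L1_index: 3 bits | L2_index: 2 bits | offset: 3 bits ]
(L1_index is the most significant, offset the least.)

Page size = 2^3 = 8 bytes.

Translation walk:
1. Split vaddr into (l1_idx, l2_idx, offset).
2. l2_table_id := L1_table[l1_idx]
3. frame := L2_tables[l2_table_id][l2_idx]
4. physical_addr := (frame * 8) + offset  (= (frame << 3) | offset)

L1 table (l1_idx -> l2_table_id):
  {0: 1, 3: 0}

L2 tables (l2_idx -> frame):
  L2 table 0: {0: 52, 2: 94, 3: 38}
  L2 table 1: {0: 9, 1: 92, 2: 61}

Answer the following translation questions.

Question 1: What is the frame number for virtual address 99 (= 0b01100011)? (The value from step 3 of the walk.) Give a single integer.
Answer: 52

Derivation:
vaddr = 99: l1_idx=3, l2_idx=0
L1[3] = 0; L2[0][0] = 52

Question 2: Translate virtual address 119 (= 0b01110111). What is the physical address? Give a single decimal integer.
vaddr = 119 = 0b01110111
Split: l1_idx=3, l2_idx=2, offset=7
L1[3] = 0
L2[0][2] = 94
paddr = 94 * 8 + 7 = 759

Answer: 759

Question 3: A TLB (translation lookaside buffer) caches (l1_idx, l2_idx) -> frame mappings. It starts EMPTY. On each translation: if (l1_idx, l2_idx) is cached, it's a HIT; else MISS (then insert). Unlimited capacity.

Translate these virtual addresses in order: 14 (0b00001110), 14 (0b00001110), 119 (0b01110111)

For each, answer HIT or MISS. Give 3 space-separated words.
vaddr=14: (0,1) not in TLB -> MISS, insert
vaddr=14: (0,1) in TLB -> HIT
vaddr=119: (3,2) not in TLB -> MISS, insert

Answer: MISS HIT MISS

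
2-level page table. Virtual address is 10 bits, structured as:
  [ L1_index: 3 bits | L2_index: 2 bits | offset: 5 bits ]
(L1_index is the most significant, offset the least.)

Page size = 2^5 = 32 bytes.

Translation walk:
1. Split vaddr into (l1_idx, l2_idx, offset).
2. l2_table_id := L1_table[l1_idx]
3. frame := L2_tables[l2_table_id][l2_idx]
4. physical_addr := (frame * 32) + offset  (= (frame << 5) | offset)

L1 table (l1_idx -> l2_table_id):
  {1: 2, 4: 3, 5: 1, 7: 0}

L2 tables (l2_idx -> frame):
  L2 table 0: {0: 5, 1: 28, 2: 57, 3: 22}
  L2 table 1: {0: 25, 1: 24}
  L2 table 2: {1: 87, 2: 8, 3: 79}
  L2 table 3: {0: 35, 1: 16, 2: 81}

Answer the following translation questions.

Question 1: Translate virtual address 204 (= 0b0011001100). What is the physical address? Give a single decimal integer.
vaddr = 204 = 0b0011001100
Split: l1_idx=1, l2_idx=2, offset=12
L1[1] = 2
L2[2][2] = 8
paddr = 8 * 32 + 12 = 268

Answer: 268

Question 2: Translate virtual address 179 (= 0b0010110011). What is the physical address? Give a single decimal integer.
Answer: 2803

Derivation:
vaddr = 179 = 0b0010110011
Split: l1_idx=1, l2_idx=1, offset=19
L1[1] = 2
L2[2][1] = 87
paddr = 87 * 32 + 19 = 2803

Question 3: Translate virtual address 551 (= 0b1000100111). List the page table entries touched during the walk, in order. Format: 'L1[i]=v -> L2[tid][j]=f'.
Answer: L1[4]=3 -> L2[3][1]=16

Derivation:
vaddr = 551 = 0b1000100111
Split: l1_idx=4, l2_idx=1, offset=7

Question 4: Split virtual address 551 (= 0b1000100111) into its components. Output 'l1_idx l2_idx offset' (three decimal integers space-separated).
Answer: 4 1 7

Derivation:
vaddr = 551 = 0b1000100111
  top 3 bits -> l1_idx = 4
  next 2 bits -> l2_idx = 1
  bottom 5 bits -> offset = 7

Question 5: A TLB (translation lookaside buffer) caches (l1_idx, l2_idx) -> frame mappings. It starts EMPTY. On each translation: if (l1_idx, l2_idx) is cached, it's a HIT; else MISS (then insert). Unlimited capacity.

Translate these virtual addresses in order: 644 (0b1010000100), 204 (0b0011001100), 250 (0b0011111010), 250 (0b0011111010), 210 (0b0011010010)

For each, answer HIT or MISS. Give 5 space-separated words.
Answer: MISS MISS MISS HIT HIT

Derivation:
vaddr=644: (5,0) not in TLB -> MISS, insert
vaddr=204: (1,2) not in TLB -> MISS, insert
vaddr=250: (1,3) not in TLB -> MISS, insert
vaddr=250: (1,3) in TLB -> HIT
vaddr=210: (1,2) in TLB -> HIT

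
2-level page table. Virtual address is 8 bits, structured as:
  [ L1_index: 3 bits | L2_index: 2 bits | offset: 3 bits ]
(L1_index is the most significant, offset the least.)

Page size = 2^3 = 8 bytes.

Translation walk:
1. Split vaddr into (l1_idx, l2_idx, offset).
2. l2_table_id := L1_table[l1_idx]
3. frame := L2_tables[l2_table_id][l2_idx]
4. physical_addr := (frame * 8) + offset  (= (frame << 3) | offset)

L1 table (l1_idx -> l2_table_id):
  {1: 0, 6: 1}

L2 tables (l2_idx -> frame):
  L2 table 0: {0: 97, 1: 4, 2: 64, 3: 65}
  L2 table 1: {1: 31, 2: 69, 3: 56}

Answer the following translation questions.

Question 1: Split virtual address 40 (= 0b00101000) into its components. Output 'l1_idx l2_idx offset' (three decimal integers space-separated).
vaddr = 40 = 0b00101000
  top 3 bits -> l1_idx = 1
  next 2 bits -> l2_idx = 1
  bottom 3 bits -> offset = 0

Answer: 1 1 0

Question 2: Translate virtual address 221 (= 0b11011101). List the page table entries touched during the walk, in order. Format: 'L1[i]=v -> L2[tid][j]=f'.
vaddr = 221 = 0b11011101
Split: l1_idx=6, l2_idx=3, offset=5

Answer: L1[6]=1 -> L2[1][3]=56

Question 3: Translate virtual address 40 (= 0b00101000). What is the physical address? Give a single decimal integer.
Answer: 32

Derivation:
vaddr = 40 = 0b00101000
Split: l1_idx=1, l2_idx=1, offset=0
L1[1] = 0
L2[0][1] = 4
paddr = 4 * 8 + 0 = 32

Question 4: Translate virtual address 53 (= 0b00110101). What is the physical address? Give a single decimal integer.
vaddr = 53 = 0b00110101
Split: l1_idx=1, l2_idx=2, offset=5
L1[1] = 0
L2[0][2] = 64
paddr = 64 * 8 + 5 = 517

Answer: 517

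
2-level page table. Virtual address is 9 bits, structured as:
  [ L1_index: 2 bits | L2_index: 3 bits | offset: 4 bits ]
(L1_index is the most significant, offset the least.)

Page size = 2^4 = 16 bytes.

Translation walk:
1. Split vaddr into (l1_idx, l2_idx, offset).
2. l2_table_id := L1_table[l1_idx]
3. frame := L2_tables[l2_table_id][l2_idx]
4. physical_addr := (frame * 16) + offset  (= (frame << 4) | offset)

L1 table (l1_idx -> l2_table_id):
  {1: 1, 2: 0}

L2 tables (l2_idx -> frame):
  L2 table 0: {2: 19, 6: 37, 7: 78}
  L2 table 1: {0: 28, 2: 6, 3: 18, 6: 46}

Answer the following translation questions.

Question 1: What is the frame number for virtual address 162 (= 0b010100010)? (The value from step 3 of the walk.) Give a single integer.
vaddr = 162: l1_idx=1, l2_idx=2
L1[1] = 1; L2[1][2] = 6

Answer: 6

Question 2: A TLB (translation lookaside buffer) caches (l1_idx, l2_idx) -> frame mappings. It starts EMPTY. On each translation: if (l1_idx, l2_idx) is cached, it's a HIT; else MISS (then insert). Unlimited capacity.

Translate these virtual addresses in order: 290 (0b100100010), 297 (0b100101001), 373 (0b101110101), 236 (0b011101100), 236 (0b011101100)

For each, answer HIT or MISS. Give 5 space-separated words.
Answer: MISS HIT MISS MISS HIT

Derivation:
vaddr=290: (2,2) not in TLB -> MISS, insert
vaddr=297: (2,2) in TLB -> HIT
vaddr=373: (2,7) not in TLB -> MISS, insert
vaddr=236: (1,6) not in TLB -> MISS, insert
vaddr=236: (1,6) in TLB -> HIT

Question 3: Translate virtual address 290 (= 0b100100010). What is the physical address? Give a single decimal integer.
Answer: 306

Derivation:
vaddr = 290 = 0b100100010
Split: l1_idx=2, l2_idx=2, offset=2
L1[2] = 0
L2[0][2] = 19
paddr = 19 * 16 + 2 = 306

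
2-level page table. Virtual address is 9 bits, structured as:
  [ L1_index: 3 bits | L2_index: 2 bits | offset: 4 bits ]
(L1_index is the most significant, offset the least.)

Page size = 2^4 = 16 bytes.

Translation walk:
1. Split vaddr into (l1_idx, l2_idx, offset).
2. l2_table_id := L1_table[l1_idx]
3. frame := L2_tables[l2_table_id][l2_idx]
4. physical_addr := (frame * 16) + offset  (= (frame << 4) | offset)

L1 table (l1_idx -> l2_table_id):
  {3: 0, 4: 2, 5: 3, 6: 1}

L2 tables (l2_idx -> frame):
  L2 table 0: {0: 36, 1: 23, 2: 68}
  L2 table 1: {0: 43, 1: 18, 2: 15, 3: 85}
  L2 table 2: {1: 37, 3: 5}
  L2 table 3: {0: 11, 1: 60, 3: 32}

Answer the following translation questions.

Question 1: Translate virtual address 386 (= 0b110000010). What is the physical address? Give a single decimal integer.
vaddr = 386 = 0b110000010
Split: l1_idx=6, l2_idx=0, offset=2
L1[6] = 1
L2[1][0] = 43
paddr = 43 * 16 + 2 = 690

Answer: 690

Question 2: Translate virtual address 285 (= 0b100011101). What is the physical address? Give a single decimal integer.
vaddr = 285 = 0b100011101
Split: l1_idx=4, l2_idx=1, offset=13
L1[4] = 2
L2[2][1] = 37
paddr = 37 * 16 + 13 = 605

Answer: 605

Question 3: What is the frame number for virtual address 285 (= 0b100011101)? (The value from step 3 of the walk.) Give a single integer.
vaddr = 285: l1_idx=4, l2_idx=1
L1[4] = 2; L2[2][1] = 37

Answer: 37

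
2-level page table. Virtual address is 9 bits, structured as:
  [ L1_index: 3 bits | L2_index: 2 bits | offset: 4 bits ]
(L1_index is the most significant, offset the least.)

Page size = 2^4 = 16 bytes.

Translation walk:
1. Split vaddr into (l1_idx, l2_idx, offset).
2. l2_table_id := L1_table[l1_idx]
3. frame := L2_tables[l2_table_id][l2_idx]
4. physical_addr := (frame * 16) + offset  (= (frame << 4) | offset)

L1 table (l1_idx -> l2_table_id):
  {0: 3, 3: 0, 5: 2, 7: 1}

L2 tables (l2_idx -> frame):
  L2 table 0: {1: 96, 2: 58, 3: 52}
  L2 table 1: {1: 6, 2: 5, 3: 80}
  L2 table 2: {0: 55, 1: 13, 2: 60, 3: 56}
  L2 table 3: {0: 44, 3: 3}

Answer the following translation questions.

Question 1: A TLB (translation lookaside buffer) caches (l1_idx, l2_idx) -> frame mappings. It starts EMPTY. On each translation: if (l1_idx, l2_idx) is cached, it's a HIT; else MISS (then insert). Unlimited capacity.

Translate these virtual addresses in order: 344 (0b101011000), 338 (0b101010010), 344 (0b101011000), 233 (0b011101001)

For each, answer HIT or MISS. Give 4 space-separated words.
Answer: MISS HIT HIT MISS

Derivation:
vaddr=344: (5,1) not in TLB -> MISS, insert
vaddr=338: (5,1) in TLB -> HIT
vaddr=344: (5,1) in TLB -> HIT
vaddr=233: (3,2) not in TLB -> MISS, insert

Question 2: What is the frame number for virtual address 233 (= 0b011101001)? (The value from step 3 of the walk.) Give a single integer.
Answer: 58

Derivation:
vaddr = 233: l1_idx=3, l2_idx=2
L1[3] = 0; L2[0][2] = 58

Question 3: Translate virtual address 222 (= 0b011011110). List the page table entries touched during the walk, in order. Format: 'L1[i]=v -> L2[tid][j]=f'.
vaddr = 222 = 0b011011110
Split: l1_idx=3, l2_idx=1, offset=14

Answer: L1[3]=0 -> L2[0][1]=96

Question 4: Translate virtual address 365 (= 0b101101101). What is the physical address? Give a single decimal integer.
vaddr = 365 = 0b101101101
Split: l1_idx=5, l2_idx=2, offset=13
L1[5] = 2
L2[2][2] = 60
paddr = 60 * 16 + 13 = 973

Answer: 973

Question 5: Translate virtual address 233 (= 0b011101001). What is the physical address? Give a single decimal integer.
Answer: 937

Derivation:
vaddr = 233 = 0b011101001
Split: l1_idx=3, l2_idx=2, offset=9
L1[3] = 0
L2[0][2] = 58
paddr = 58 * 16 + 9 = 937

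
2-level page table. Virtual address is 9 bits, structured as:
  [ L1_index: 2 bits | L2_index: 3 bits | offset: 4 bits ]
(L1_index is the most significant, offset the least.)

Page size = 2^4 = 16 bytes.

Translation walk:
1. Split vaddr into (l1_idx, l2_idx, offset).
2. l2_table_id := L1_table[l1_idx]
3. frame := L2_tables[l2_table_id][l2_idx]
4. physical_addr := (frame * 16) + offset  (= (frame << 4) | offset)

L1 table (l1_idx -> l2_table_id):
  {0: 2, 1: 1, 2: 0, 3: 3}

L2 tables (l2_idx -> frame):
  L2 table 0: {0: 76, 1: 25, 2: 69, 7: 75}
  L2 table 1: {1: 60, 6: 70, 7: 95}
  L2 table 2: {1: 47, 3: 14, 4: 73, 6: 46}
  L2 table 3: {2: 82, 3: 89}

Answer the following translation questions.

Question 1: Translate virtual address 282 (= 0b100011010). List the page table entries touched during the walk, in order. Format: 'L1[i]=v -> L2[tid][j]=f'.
Answer: L1[2]=0 -> L2[0][1]=25

Derivation:
vaddr = 282 = 0b100011010
Split: l1_idx=2, l2_idx=1, offset=10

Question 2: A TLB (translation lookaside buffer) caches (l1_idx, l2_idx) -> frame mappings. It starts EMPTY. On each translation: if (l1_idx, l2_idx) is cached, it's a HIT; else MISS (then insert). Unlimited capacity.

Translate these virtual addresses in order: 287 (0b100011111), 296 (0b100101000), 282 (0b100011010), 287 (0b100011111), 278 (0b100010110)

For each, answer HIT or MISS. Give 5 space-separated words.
Answer: MISS MISS HIT HIT HIT

Derivation:
vaddr=287: (2,1) not in TLB -> MISS, insert
vaddr=296: (2,2) not in TLB -> MISS, insert
vaddr=282: (2,1) in TLB -> HIT
vaddr=287: (2,1) in TLB -> HIT
vaddr=278: (2,1) in TLB -> HIT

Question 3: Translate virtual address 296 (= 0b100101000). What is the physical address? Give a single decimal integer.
vaddr = 296 = 0b100101000
Split: l1_idx=2, l2_idx=2, offset=8
L1[2] = 0
L2[0][2] = 69
paddr = 69 * 16 + 8 = 1112

Answer: 1112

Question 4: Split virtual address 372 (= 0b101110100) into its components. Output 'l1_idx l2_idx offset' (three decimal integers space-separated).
Answer: 2 7 4

Derivation:
vaddr = 372 = 0b101110100
  top 2 bits -> l1_idx = 2
  next 3 bits -> l2_idx = 7
  bottom 4 bits -> offset = 4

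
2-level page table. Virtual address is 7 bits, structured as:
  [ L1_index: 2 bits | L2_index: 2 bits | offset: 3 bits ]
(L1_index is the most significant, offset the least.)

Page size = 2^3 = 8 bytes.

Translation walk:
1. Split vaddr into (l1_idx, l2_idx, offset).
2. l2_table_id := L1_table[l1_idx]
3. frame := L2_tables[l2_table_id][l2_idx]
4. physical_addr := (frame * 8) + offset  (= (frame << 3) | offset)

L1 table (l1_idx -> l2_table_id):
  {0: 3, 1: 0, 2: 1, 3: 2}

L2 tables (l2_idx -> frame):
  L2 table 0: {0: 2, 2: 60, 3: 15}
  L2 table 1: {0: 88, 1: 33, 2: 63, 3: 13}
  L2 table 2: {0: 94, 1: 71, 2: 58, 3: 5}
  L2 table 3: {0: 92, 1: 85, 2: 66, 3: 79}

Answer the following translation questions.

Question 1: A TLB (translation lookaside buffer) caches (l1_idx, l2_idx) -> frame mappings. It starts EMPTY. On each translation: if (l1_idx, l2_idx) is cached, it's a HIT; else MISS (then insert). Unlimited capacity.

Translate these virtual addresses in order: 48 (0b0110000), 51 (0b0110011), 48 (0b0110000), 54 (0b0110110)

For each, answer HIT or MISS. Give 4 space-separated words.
vaddr=48: (1,2) not in TLB -> MISS, insert
vaddr=51: (1,2) in TLB -> HIT
vaddr=48: (1,2) in TLB -> HIT
vaddr=54: (1,2) in TLB -> HIT

Answer: MISS HIT HIT HIT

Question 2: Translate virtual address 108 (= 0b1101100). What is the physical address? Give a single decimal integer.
Answer: 572

Derivation:
vaddr = 108 = 0b1101100
Split: l1_idx=3, l2_idx=1, offset=4
L1[3] = 2
L2[2][1] = 71
paddr = 71 * 8 + 4 = 572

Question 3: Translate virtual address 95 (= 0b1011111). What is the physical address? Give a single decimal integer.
vaddr = 95 = 0b1011111
Split: l1_idx=2, l2_idx=3, offset=7
L1[2] = 1
L2[1][3] = 13
paddr = 13 * 8 + 7 = 111

Answer: 111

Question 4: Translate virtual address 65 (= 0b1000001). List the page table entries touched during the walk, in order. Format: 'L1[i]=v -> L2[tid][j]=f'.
Answer: L1[2]=1 -> L2[1][0]=88

Derivation:
vaddr = 65 = 0b1000001
Split: l1_idx=2, l2_idx=0, offset=1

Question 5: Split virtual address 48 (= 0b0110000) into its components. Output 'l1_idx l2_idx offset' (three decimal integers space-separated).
Answer: 1 2 0

Derivation:
vaddr = 48 = 0b0110000
  top 2 bits -> l1_idx = 1
  next 2 bits -> l2_idx = 2
  bottom 3 bits -> offset = 0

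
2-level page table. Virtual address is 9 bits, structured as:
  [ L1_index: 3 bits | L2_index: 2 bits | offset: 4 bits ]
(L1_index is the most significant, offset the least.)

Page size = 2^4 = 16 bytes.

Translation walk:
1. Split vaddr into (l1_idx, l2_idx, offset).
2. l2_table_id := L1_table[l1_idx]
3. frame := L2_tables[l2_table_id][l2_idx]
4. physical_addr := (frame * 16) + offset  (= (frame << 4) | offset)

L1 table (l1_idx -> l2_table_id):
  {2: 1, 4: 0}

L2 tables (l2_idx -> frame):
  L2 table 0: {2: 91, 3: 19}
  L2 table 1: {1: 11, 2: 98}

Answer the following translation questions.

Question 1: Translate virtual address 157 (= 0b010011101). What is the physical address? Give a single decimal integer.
vaddr = 157 = 0b010011101
Split: l1_idx=2, l2_idx=1, offset=13
L1[2] = 1
L2[1][1] = 11
paddr = 11 * 16 + 13 = 189

Answer: 189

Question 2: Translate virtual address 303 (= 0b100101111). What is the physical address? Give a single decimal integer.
vaddr = 303 = 0b100101111
Split: l1_idx=4, l2_idx=2, offset=15
L1[4] = 0
L2[0][2] = 91
paddr = 91 * 16 + 15 = 1471

Answer: 1471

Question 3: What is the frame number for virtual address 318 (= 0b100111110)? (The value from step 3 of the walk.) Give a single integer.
Answer: 19

Derivation:
vaddr = 318: l1_idx=4, l2_idx=3
L1[4] = 0; L2[0][3] = 19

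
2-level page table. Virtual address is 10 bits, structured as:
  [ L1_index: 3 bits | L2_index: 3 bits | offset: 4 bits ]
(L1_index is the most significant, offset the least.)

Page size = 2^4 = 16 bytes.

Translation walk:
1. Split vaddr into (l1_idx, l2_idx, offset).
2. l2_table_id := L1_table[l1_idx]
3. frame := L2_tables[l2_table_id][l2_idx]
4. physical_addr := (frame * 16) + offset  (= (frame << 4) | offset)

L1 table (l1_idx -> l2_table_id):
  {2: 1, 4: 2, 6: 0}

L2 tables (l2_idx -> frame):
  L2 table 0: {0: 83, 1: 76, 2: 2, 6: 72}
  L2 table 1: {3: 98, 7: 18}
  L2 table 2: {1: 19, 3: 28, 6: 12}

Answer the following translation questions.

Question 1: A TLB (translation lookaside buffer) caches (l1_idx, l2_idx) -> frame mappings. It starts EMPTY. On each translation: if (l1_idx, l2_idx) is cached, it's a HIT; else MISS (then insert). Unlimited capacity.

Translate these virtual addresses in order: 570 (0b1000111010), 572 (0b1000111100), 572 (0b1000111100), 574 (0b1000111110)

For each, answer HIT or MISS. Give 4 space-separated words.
vaddr=570: (4,3) not in TLB -> MISS, insert
vaddr=572: (4,3) in TLB -> HIT
vaddr=572: (4,3) in TLB -> HIT
vaddr=574: (4,3) in TLB -> HIT

Answer: MISS HIT HIT HIT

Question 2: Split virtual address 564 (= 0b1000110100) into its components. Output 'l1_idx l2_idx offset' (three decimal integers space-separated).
vaddr = 564 = 0b1000110100
  top 3 bits -> l1_idx = 4
  next 3 bits -> l2_idx = 3
  bottom 4 bits -> offset = 4

Answer: 4 3 4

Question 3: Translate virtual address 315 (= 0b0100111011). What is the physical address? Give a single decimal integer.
vaddr = 315 = 0b0100111011
Split: l1_idx=2, l2_idx=3, offset=11
L1[2] = 1
L2[1][3] = 98
paddr = 98 * 16 + 11 = 1579

Answer: 1579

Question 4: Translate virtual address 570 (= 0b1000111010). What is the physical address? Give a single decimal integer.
vaddr = 570 = 0b1000111010
Split: l1_idx=4, l2_idx=3, offset=10
L1[4] = 2
L2[2][3] = 28
paddr = 28 * 16 + 10 = 458

Answer: 458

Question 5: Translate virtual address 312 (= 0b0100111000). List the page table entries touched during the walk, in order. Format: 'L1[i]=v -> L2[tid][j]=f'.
Answer: L1[2]=1 -> L2[1][3]=98

Derivation:
vaddr = 312 = 0b0100111000
Split: l1_idx=2, l2_idx=3, offset=8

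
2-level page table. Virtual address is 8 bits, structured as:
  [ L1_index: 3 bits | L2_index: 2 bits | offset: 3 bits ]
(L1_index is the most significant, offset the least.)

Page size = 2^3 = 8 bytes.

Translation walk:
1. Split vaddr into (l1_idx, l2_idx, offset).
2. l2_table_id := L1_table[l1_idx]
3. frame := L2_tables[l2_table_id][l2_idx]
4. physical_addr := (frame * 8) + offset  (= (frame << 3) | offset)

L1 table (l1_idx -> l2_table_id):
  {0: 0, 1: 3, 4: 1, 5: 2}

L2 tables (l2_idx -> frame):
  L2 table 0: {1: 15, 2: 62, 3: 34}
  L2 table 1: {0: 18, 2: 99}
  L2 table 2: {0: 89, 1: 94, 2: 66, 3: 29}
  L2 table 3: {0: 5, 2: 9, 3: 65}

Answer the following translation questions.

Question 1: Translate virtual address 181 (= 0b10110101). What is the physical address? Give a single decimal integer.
vaddr = 181 = 0b10110101
Split: l1_idx=5, l2_idx=2, offset=5
L1[5] = 2
L2[2][2] = 66
paddr = 66 * 8 + 5 = 533

Answer: 533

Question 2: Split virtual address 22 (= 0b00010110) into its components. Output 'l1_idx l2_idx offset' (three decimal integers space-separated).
Answer: 0 2 6

Derivation:
vaddr = 22 = 0b00010110
  top 3 bits -> l1_idx = 0
  next 2 bits -> l2_idx = 2
  bottom 3 bits -> offset = 6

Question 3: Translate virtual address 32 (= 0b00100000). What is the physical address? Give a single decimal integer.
Answer: 40

Derivation:
vaddr = 32 = 0b00100000
Split: l1_idx=1, l2_idx=0, offset=0
L1[1] = 3
L2[3][0] = 5
paddr = 5 * 8 + 0 = 40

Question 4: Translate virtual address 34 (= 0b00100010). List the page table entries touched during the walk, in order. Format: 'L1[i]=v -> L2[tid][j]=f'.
Answer: L1[1]=3 -> L2[3][0]=5

Derivation:
vaddr = 34 = 0b00100010
Split: l1_idx=1, l2_idx=0, offset=2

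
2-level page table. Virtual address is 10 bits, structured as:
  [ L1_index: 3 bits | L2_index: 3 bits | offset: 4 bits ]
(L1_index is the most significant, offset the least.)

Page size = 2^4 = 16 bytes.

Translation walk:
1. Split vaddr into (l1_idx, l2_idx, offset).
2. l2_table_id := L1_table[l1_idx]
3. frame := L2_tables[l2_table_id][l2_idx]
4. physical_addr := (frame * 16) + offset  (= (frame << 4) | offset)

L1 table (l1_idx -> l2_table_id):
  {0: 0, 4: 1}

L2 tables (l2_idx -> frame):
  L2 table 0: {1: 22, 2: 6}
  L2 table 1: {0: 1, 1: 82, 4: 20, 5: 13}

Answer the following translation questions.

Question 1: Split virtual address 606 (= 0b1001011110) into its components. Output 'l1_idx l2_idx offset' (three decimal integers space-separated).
Answer: 4 5 14

Derivation:
vaddr = 606 = 0b1001011110
  top 3 bits -> l1_idx = 4
  next 3 bits -> l2_idx = 5
  bottom 4 bits -> offset = 14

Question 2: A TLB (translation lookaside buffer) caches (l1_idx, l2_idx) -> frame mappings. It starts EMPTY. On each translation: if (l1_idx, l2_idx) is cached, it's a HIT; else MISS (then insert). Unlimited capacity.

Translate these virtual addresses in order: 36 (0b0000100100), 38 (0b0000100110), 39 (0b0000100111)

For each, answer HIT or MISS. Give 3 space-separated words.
Answer: MISS HIT HIT

Derivation:
vaddr=36: (0,2) not in TLB -> MISS, insert
vaddr=38: (0,2) in TLB -> HIT
vaddr=39: (0,2) in TLB -> HIT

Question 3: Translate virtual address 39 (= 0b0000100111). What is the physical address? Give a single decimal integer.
vaddr = 39 = 0b0000100111
Split: l1_idx=0, l2_idx=2, offset=7
L1[0] = 0
L2[0][2] = 6
paddr = 6 * 16 + 7 = 103

Answer: 103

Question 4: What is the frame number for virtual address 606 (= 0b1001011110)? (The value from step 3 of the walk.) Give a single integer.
Answer: 13

Derivation:
vaddr = 606: l1_idx=4, l2_idx=5
L1[4] = 1; L2[1][5] = 13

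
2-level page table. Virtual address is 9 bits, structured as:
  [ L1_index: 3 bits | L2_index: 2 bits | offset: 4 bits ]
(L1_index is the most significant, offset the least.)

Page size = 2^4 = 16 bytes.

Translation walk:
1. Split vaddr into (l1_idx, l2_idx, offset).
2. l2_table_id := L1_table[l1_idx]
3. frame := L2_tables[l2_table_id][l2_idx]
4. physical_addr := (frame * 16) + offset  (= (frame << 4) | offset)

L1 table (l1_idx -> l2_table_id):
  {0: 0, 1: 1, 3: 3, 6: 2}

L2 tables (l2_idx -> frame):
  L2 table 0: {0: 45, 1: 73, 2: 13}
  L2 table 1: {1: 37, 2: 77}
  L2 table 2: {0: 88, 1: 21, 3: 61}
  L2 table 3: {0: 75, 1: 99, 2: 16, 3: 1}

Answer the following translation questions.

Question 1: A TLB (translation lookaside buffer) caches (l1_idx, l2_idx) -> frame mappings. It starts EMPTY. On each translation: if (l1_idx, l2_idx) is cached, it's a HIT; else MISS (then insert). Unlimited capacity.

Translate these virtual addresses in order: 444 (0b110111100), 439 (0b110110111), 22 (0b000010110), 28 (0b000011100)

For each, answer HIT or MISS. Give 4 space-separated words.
vaddr=444: (6,3) not in TLB -> MISS, insert
vaddr=439: (6,3) in TLB -> HIT
vaddr=22: (0,1) not in TLB -> MISS, insert
vaddr=28: (0,1) in TLB -> HIT

Answer: MISS HIT MISS HIT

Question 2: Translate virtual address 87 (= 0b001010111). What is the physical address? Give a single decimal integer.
Answer: 599

Derivation:
vaddr = 87 = 0b001010111
Split: l1_idx=1, l2_idx=1, offset=7
L1[1] = 1
L2[1][1] = 37
paddr = 37 * 16 + 7 = 599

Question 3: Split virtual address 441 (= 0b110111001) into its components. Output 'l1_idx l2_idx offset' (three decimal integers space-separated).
vaddr = 441 = 0b110111001
  top 3 bits -> l1_idx = 6
  next 2 bits -> l2_idx = 3
  bottom 4 bits -> offset = 9

Answer: 6 3 9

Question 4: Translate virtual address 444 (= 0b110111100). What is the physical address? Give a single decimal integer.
vaddr = 444 = 0b110111100
Split: l1_idx=6, l2_idx=3, offset=12
L1[6] = 2
L2[2][3] = 61
paddr = 61 * 16 + 12 = 988

Answer: 988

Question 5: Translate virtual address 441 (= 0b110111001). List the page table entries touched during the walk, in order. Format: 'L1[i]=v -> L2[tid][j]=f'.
vaddr = 441 = 0b110111001
Split: l1_idx=6, l2_idx=3, offset=9

Answer: L1[6]=2 -> L2[2][3]=61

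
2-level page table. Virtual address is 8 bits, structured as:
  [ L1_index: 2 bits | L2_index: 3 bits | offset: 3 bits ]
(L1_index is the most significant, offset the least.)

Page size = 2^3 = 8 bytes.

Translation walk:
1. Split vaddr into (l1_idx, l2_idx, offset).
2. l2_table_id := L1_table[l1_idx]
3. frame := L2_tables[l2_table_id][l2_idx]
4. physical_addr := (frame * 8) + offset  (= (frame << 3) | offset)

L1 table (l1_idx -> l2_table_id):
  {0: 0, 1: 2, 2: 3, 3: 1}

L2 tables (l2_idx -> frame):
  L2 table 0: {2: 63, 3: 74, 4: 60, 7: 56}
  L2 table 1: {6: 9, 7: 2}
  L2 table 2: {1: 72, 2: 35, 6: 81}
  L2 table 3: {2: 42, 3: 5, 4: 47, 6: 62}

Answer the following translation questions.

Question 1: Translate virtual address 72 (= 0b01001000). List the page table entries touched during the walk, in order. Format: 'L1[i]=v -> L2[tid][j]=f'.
Answer: L1[1]=2 -> L2[2][1]=72

Derivation:
vaddr = 72 = 0b01001000
Split: l1_idx=1, l2_idx=1, offset=0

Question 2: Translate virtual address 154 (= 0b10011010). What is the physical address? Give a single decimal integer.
Answer: 42

Derivation:
vaddr = 154 = 0b10011010
Split: l1_idx=2, l2_idx=3, offset=2
L1[2] = 3
L2[3][3] = 5
paddr = 5 * 8 + 2 = 42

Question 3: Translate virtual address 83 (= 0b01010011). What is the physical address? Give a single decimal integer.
Answer: 283

Derivation:
vaddr = 83 = 0b01010011
Split: l1_idx=1, l2_idx=2, offset=3
L1[1] = 2
L2[2][2] = 35
paddr = 35 * 8 + 3 = 283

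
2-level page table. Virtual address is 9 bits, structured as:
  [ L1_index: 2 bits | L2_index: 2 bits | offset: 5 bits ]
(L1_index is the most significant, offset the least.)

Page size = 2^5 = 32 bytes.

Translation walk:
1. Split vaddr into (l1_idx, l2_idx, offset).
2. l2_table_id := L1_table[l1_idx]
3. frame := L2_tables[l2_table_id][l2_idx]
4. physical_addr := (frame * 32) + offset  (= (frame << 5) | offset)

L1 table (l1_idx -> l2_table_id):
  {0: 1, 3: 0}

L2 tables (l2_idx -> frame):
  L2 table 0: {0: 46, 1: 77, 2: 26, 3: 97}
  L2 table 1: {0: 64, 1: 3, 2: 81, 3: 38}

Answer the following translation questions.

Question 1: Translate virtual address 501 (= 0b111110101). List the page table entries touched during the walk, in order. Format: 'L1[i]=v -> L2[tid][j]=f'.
Answer: L1[3]=0 -> L2[0][3]=97

Derivation:
vaddr = 501 = 0b111110101
Split: l1_idx=3, l2_idx=3, offset=21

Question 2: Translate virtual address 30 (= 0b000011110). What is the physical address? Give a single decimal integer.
vaddr = 30 = 0b000011110
Split: l1_idx=0, l2_idx=0, offset=30
L1[0] = 1
L2[1][0] = 64
paddr = 64 * 32 + 30 = 2078

Answer: 2078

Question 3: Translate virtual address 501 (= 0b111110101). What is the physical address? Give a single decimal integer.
Answer: 3125

Derivation:
vaddr = 501 = 0b111110101
Split: l1_idx=3, l2_idx=3, offset=21
L1[3] = 0
L2[0][3] = 97
paddr = 97 * 32 + 21 = 3125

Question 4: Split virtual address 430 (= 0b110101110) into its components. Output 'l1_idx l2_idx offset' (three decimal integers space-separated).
Answer: 3 1 14

Derivation:
vaddr = 430 = 0b110101110
  top 2 bits -> l1_idx = 3
  next 2 bits -> l2_idx = 1
  bottom 5 bits -> offset = 14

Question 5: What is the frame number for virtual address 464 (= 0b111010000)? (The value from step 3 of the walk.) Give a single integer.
Answer: 26

Derivation:
vaddr = 464: l1_idx=3, l2_idx=2
L1[3] = 0; L2[0][2] = 26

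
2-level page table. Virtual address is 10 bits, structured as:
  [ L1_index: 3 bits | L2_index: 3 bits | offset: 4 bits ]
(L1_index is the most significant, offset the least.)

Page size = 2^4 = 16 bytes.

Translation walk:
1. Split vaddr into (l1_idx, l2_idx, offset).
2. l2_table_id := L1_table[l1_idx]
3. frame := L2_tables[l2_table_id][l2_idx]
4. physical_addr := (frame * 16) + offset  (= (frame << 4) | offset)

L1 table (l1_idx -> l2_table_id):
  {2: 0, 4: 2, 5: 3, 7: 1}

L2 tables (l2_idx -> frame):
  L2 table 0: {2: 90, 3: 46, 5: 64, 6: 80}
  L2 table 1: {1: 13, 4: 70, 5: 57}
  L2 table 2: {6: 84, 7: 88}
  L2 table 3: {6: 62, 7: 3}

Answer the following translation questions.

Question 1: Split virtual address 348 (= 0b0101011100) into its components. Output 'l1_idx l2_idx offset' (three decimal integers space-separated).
vaddr = 348 = 0b0101011100
  top 3 bits -> l1_idx = 2
  next 3 bits -> l2_idx = 5
  bottom 4 bits -> offset = 12

Answer: 2 5 12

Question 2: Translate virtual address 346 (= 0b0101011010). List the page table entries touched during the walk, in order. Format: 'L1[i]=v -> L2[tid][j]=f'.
vaddr = 346 = 0b0101011010
Split: l1_idx=2, l2_idx=5, offset=10

Answer: L1[2]=0 -> L2[0][5]=64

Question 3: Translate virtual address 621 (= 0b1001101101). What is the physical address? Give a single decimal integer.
Answer: 1357

Derivation:
vaddr = 621 = 0b1001101101
Split: l1_idx=4, l2_idx=6, offset=13
L1[4] = 2
L2[2][6] = 84
paddr = 84 * 16 + 13 = 1357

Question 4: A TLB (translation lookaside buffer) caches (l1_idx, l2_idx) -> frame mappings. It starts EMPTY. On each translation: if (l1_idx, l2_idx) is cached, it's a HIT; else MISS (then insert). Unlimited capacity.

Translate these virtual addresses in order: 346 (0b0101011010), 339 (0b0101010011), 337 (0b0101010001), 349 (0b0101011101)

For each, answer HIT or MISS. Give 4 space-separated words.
vaddr=346: (2,5) not in TLB -> MISS, insert
vaddr=339: (2,5) in TLB -> HIT
vaddr=337: (2,5) in TLB -> HIT
vaddr=349: (2,5) in TLB -> HIT

Answer: MISS HIT HIT HIT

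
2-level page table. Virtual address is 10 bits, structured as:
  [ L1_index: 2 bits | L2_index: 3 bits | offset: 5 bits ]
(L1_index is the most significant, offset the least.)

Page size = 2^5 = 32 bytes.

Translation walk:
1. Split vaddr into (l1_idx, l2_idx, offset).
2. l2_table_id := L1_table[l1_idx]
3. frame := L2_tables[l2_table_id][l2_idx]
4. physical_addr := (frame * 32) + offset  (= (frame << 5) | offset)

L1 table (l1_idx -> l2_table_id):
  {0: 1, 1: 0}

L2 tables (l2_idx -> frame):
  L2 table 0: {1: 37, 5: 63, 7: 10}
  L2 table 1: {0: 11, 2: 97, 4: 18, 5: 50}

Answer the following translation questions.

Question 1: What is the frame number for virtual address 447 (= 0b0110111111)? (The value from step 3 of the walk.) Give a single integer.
Answer: 63

Derivation:
vaddr = 447: l1_idx=1, l2_idx=5
L1[1] = 0; L2[0][5] = 63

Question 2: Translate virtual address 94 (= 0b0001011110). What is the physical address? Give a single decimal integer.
Answer: 3134

Derivation:
vaddr = 94 = 0b0001011110
Split: l1_idx=0, l2_idx=2, offset=30
L1[0] = 1
L2[1][2] = 97
paddr = 97 * 32 + 30 = 3134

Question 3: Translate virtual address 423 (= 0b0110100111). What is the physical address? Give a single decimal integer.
Answer: 2023

Derivation:
vaddr = 423 = 0b0110100111
Split: l1_idx=1, l2_idx=5, offset=7
L1[1] = 0
L2[0][5] = 63
paddr = 63 * 32 + 7 = 2023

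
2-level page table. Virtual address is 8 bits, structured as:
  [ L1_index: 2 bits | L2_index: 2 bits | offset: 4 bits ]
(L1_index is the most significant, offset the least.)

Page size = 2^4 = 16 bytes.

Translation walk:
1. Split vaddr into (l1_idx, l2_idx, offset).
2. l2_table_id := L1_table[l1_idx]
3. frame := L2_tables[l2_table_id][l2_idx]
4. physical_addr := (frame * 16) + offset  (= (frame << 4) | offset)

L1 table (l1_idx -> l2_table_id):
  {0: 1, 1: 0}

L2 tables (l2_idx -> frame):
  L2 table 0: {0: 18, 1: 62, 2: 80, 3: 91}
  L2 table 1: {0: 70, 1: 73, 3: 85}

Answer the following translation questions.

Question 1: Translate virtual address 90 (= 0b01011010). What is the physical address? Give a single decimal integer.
Answer: 1002

Derivation:
vaddr = 90 = 0b01011010
Split: l1_idx=1, l2_idx=1, offset=10
L1[1] = 0
L2[0][1] = 62
paddr = 62 * 16 + 10 = 1002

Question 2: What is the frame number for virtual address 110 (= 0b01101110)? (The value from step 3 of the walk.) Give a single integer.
Answer: 80

Derivation:
vaddr = 110: l1_idx=1, l2_idx=2
L1[1] = 0; L2[0][2] = 80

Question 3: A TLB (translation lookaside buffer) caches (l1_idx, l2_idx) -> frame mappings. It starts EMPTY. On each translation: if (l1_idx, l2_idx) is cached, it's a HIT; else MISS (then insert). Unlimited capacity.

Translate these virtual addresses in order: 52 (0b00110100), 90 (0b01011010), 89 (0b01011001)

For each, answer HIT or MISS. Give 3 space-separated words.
Answer: MISS MISS HIT

Derivation:
vaddr=52: (0,3) not in TLB -> MISS, insert
vaddr=90: (1,1) not in TLB -> MISS, insert
vaddr=89: (1,1) in TLB -> HIT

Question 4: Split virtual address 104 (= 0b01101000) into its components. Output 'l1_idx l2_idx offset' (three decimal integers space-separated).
Answer: 1 2 8

Derivation:
vaddr = 104 = 0b01101000
  top 2 bits -> l1_idx = 1
  next 2 bits -> l2_idx = 2
  bottom 4 bits -> offset = 8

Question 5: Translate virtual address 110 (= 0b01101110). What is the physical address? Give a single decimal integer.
vaddr = 110 = 0b01101110
Split: l1_idx=1, l2_idx=2, offset=14
L1[1] = 0
L2[0][2] = 80
paddr = 80 * 16 + 14 = 1294

Answer: 1294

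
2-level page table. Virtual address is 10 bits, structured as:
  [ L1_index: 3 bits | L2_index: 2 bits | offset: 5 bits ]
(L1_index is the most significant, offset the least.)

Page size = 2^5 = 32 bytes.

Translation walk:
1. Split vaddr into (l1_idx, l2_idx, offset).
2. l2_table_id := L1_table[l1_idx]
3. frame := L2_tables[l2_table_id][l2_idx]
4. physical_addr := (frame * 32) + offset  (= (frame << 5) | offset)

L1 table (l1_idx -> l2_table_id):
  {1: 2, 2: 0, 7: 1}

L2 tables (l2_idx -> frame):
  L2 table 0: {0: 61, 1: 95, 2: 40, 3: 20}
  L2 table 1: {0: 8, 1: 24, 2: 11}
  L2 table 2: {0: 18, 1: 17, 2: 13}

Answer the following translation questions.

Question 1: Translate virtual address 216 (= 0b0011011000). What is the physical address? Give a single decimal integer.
Answer: 440

Derivation:
vaddr = 216 = 0b0011011000
Split: l1_idx=1, l2_idx=2, offset=24
L1[1] = 2
L2[2][2] = 13
paddr = 13 * 32 + 24 = 440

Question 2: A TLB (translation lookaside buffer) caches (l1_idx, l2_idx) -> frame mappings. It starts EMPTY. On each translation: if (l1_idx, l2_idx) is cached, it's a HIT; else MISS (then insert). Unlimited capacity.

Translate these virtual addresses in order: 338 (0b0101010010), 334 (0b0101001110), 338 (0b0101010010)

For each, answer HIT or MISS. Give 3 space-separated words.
Answer: MISS HIT HIT

Derivation:
vaddr=338: (2,2) not in TLB -> MISS, insert
vaddr=334: (2,2) in TLB -> HIT
vaddr=338: (2,2) in TLB -> HIT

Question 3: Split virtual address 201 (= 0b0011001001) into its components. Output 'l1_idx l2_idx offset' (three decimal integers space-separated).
vaddr = 201 = 0b0011001001
  top 3 bits -> l1_idx = 1
  next 2 bits -> l2_idx = 2
  bottom 5 bits -> offset = 9

Answer: 1 2 9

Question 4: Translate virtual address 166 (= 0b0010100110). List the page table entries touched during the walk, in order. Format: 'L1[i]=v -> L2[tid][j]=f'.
Answer: L1[1]=2 -> L2[2][1]=17

Derivation:
vaddr = 166 = 0b0010100110
Split: l1_idx=1, l2_idx=1, offset=6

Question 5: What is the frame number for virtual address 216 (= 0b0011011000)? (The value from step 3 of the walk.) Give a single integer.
Answer: 13

Derivation:
vaddr = 216: l1_idx=1, l2_idx=2
L1[1] = 2; L2[2][2] = 13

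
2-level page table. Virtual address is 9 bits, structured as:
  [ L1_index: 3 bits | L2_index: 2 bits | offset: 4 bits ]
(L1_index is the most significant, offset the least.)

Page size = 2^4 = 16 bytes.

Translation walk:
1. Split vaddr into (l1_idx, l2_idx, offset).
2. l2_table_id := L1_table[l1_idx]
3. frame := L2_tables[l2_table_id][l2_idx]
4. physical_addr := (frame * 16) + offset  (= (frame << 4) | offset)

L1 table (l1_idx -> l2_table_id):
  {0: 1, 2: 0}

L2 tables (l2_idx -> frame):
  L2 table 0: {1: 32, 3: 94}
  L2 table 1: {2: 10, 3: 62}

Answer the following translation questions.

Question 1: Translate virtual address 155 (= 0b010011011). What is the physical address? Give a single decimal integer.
Answer: 523

Derivation:
vaddr = 155 = 0b010011011
Split: l1_idx=2, l2_idx=1, offset=11
L1[2] = 0
L2[0][1] = 32
paddr = 32 * 16 + 11 = 523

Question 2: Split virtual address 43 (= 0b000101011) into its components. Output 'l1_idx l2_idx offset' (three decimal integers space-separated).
vaddr = 43 = 0b000101011
  top 3 bits -> l1_idx = 0
  next 2 bits -> l2_idx = 2
  bottom 4 bits -> offset = 11

Answer: 0 2 11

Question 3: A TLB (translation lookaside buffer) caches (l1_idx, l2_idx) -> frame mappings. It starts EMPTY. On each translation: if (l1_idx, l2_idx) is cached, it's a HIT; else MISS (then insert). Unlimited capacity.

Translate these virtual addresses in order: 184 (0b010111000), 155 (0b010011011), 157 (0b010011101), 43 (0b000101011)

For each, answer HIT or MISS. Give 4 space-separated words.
vaddr=184: (2,3) not in TLB -> MISS, insert
vaddr=155: (2,1) not in TLB -> MISS, insert
vaddr=157: (2,1) in TLB -> HIT
vaddr=43: (0,2) not in TLB -> MISS, insert

Answer: MISS MISS HIT MISS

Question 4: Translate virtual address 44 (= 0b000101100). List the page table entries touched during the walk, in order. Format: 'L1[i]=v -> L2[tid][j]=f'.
Answer: L1[0]=1 -> L2[1][2]=10

Derivation:
vaddr = 44 = 0b000101100
Split: l1_idx=0, l2_idx=2, offset=12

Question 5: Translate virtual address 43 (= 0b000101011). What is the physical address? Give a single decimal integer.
vaddr = 43 = 0b000101011
Split: l1_idx=0, l2_idx=2, offset=11
L1[0] = 1
L2[1][2] = 10
paddr = 10 * 16 + 11 = 171

Answer: 171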